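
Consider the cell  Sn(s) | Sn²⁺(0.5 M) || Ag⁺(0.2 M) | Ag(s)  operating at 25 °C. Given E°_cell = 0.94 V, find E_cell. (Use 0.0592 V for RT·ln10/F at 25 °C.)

Balancing electrons gives n = 2; the reaction quotient is Q = [Sn²⁺]/[Ag⁺]^2 = 12.5.
At 25 °C, E = E° − (0.0592/n) log Q = 0.94 − (0.0592/2)(1.097) = 0.940 − 0.032 = 0.908 V.

0.908 V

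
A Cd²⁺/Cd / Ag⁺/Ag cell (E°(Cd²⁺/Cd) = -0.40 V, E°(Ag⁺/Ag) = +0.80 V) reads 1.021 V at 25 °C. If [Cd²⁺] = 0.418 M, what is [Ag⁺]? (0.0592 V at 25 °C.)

6.1 × 10^-4 M

From the Nernst equation, log Q = n(E° − E)/0.0592 = 2(1.20 − 1.021)/0.0592 = 6.047, so Q = 1.12 × 10^6.
With Q = [Cd²⁺]/[Ag⁺]^2 and the known concentrations, [Ag⁺]^2 in the denominator gives [Ag⁺] = 6.1 × 10^-4 M.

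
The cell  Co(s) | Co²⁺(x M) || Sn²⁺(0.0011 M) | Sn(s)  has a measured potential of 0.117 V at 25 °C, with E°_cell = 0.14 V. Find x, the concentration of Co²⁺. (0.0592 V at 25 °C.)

0.0066 M

From the Nernst equation, log Q = n(E° − E)/0.0592 = 2(0.14 − 0.117)/0.0592 = 0.777, so Q = 5.98.
With Q = [Co²⁺]/[Sn²⁺] and the known concentrations, [Co²⁺] in the numerator gives [Co²⁺] = 0.0066 M.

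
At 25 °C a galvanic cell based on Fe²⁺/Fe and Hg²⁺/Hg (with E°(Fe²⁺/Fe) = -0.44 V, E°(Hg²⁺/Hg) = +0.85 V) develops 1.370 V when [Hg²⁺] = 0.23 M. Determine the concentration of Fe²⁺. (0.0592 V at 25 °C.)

4.6 × 10^-4 M

From the Nernst equation, log Q = n(E° − E)/0.0592 = 2(1.29 − 1.370)/0.0592 = -2.703, so Q = 0.00198.
With Q = [Fe²⁺]/[Hg²⁺] and the known concentrations, [Fe²⁺] in the numerator gives [Fe²⁺] = 4.6 × 10^-4 M.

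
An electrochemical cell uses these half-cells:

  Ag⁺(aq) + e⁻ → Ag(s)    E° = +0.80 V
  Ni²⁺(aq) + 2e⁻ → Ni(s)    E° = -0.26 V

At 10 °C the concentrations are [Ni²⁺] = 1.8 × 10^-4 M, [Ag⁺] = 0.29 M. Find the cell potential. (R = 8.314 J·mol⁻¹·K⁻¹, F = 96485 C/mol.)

The Ag⁺/Ag couple has the higher reduction potential and acts as the cathode, so E°_cell = +0.80 − (-0.26) = 1.06 V.
Balancing electrons gives n = 2; the reaction quotient is Q = [Ni²⁺]/[Ag⁺]^2 = 0.00214.
E = E° − (RT/nF) ln Q = 1.06 − (8.314×283)/(2×96485) × (-6.147) = 1.060 + 0.075 = 1.135 V.

1.13 V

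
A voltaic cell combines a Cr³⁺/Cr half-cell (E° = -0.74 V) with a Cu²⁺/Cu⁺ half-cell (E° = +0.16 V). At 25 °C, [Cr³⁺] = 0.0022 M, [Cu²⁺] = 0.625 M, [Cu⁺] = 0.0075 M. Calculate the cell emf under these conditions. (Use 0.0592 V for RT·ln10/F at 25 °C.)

The Cu²⁺/Cu⁺ couple has the higher reduction potential and acts as the cathode, so E°_cell = +0.16 − (-0.74) = 0.90 V.
Balancing electrons gives n = 3; the reaction quotient is Q = [Cr³⁺]·[Cu⁺]^3/[Cu²⁺]^3 = 3.8 × 10^-9.
At 25 °C, E = E° − (0.0592/n) log Q = 0.90 − (0.0592/3)(-8.420) = 0.900 + 0.166 = 1.066 V.

1.07 V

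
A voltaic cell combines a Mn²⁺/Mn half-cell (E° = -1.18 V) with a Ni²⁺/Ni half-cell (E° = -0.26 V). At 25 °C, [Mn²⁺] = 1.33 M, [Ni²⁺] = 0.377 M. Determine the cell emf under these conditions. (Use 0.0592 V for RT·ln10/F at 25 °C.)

The Ni²⁺/Ni couple has the higher reduction potential and acts as the cathode, so E°_cell = -0.26 − (-1.18) = 0.92 V.
Balancing electrons gives n = 2; the reaction quotient is Q = [Mn²⁺]/[Ni²⁺] = 3.53.
At 25 °C, E = E° − (0.0592/n) log Q = 0.92 − (0.0592/2)(0.548) = 0.920 − 0.016 = 0.904 V.

0.904 V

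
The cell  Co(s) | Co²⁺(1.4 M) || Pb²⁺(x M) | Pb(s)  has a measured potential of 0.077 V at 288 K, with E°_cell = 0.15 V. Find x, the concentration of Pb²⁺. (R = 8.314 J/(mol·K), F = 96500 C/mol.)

From the Nernst equation, ln Q = nF(E° − E)/RT = 2×96500×(0.15 − 0.077)/(8.314×288) = 5.884, so Q = 359.
With Q = [Co²⁺]/[Pb²⁺] and the known concentrations, [Pb²⁺] in the denominator gives [Pb²⁺] = 0.0039 M.

0.0039 M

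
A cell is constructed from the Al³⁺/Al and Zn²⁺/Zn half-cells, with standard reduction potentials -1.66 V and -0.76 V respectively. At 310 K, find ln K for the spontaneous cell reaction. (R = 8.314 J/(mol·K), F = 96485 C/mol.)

ln K = 202.2

E°_cell = -0.76 − (-1.66) = 0.90 V, with n = 6 electrons transferred.
At equilibrium E = 0, so the Nernst equation gives ln K = nFE°/RT = (6)(96485)(0.90)/((8.314)(310)) = 202.15.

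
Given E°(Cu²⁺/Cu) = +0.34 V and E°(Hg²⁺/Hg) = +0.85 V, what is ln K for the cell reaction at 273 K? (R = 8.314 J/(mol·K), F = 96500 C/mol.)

ln K = 43.4

E°_cell = +0.85 − (+0.34) = 0.51 V, with n = 2 electrons transferred.
At equilibrium E = 0, so the Nernst equation gives ln K = nFE°/RT = (2)(96500)(0.51)/((8.314)(273)) = 43.37.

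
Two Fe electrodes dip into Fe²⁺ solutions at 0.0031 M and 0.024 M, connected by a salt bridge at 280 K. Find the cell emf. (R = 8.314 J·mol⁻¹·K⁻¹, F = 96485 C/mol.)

0.025 V

Both half-cells are Fe²⁺/Fe, so E°_cell = 0. The concentrated side is the cathode; the cell reaction moves Fe²⁺ from high to low concentration with n = 2.
Q = [Fe²⁺]_dilute/[Fe²⁺]_conc = 0.0031/0.024 = 0.129.
E = 0 − (RT/nF) ln Q = −((8.314×280)/(2×96485))(-2.047) = 0.0247 V.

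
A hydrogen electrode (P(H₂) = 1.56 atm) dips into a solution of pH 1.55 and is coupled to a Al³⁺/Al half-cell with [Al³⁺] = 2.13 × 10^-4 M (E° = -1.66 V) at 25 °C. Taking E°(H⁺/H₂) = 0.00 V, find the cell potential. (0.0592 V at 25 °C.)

1.63 V

The hydrogen couple is the cathode, so E°_cell = 1.66 V; n = 6.
[H⁺] = 10^(−1.55) = 0.028 M, and Q = [Al³⁺]^2·P(H₂)^3 / [H⁺]^6 = 344.
E = E° − (0.0592/6) log Q = 1.66 − (0.0592/6)(2.536) = 1.635 V.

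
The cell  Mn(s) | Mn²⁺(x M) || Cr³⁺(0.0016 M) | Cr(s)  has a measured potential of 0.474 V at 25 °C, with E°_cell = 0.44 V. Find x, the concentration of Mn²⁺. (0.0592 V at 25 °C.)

9.7 × 10^-4 M

From the Nernst equation, log Q = n(E° − E)/0.0592 = 6(0.44 − 0.474)/0.0592 = -3.446, so Q = 3.58 × 10^-4.
With Q = [Mn²⁺]^3/[Cr³⁺]^2 and the known concentrations, [Mn²⁺]^3 in the numerator gives [Mn²⁺] = 9.7 × 10^-4 M.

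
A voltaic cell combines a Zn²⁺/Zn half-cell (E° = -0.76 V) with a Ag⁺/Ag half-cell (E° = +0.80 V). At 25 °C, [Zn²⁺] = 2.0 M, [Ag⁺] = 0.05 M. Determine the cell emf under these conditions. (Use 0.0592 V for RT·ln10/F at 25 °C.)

The Ag⁺/Ag couple has the higher reduction potential and acts as the cathode, so E°_cell = +0.80 − (-0.76) = 1.56 V.
Balancing electrons gives n = 2; the reaction quotient is Q = [Zn²⁺]/[Ag⁺]^2 = 800.
At 25 °C, E = E° − (0.0592/n) log Q = 1.56 − (0.0592/2)(2.903) = 1.560 − 0.086 = 1.474 V.

1.47 V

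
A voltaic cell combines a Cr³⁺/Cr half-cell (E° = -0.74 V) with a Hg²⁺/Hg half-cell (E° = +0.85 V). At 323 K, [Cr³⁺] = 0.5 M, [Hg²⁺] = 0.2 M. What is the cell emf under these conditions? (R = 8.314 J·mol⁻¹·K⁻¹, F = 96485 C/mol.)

The Hg²⁺/Hg couple has the higher reduction potential and acts as the cathode, so E°_cell = +0.85 − (-0.74) = 1.59 V.
Balancing electrons gives n = 6; the reaction quotient is Q = [Cr³⁺]^2/[Hg²⁺]^3 = 31.2.
E = E° − (RT/nF) ln Q = 1.59 − (8.314×323)/(6×96485) × (3.442) = 1.590 − 0.016 = 1.574 V.

1.57 V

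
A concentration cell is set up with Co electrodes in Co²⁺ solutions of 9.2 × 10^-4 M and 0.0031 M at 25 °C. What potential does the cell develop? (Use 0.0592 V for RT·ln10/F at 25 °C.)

0.016 V

Both half-cells are Co²⁺/Co, so E°_cell = 0. The concentrated side is the cathode; the cell reaction moves Co²⁺ from high to low concentration with n = 2.
Q = [Co²⁺]_dilute/[Co²⁺]_conc = 9.2 × 10^-4/0.0031 = 0.297.
E = 0 − (0.0592/2) log Q = −(0.0592/2)(-0.528) = 0.0156 V.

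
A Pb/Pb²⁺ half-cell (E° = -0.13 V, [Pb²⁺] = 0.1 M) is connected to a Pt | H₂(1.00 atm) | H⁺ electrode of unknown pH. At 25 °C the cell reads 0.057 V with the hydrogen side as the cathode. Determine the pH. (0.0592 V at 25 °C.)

E°_cell = 0.13 V and n = 2.
log Q = n(E° − E)/0.0592 = 2×(0.13 − 0.057)/0.0592 = 2.466.
With Q = [Pb²⁺]·P(H₂) / [H⁺]^2, solving for [H⁺] gives log[H⁺] = -1.733, so pH = 1.73.

pH = 1.73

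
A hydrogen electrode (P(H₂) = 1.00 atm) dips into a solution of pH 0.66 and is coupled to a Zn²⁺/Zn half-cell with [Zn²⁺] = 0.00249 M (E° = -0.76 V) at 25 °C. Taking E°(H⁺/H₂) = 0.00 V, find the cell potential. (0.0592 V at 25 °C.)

The hydrogen couple is the cathode, so E°_cell = 0.76 V; n = 2.
[H⁺] = 10^(−0.66) = 0.22 M, and Q = [Zn²⁺]·P(H₂) / [H⁺]^2 = 0.0520.
E = E° − (0.0592/2) log Q = 0.76 − (0.0592/2)(-1.284) = 0.798 V.

0.80 V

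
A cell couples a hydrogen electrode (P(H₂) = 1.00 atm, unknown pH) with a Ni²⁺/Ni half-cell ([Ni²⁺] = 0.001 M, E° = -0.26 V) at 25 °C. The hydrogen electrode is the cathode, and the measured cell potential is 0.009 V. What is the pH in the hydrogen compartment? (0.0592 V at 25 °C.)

pH = 5.74

E°_cell = 0.26 V and n = 2.
log Q = n(E° − E)/0.0592 = 2×(0.26 − 0.009)/0.0592 = 8.480.
With Q = [Ni²⁺]·P(H₂) / [H⁺]^2, solving for [H⁺] gives log[H⁺] = -5.740, so pH = 5.74.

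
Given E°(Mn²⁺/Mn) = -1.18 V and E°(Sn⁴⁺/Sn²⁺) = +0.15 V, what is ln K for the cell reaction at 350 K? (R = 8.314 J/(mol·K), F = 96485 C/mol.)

E°_cell = +0.15 − (-1.18) = 1.33 V, with n = 2 electrons transferred.
At equilibrium E = 0, so the Nernst equation gives ln K = nFE°/RT = (2)(96485)(1.33)/((8.314)(350)) = 88.20.

ln K = 88.2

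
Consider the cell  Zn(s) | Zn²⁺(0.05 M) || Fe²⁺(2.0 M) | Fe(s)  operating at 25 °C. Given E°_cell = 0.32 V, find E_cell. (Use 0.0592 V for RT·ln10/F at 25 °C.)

Balancing electrons gives n = 2; the reaction quotient is Q = [Zn²⁺]/[Fe²⁺] = 0.0250.
At 25 °C, E = E° − (0.0592/n) log Q = 0.32 − (0.0592/2)(-1.602) = 0.320 + 0.047 = 0.367 V.

0.367 V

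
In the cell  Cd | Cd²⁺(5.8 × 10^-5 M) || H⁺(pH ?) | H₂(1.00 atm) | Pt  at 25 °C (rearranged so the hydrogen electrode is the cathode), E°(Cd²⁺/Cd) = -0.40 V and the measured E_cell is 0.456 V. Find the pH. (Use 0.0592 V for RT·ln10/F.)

E°_cell = 0.40 V and n = 2.
log Q = n(E° − E)/0.0592 = 2×(0.40 − 0.456)/0.0592 = -1.892.
With Q = [Cd²⁺]·P(H₂) / [H⁺]^2, solving for [H⁺] gives log[H⁺] = -1.172, so pH = 1.17.

pH = 1.17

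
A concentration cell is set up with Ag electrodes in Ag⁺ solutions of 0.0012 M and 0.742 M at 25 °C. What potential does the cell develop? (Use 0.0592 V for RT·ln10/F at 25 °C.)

Both half-cells are Ag⁺/Ag, so E°_cell = 0. The concentrated side is the cathode; the cell reaction moves Ag⁺ from high to low concentration with n = 1.
Q = [Ag⁺]_dilute/[Ag⁺]_conc = 0.0012/0.742 = 0.00162.
E = 0 − (0.0592/1) log Q = −(0.0592/1)(-2.791) = 0.1652 V.

0.17 V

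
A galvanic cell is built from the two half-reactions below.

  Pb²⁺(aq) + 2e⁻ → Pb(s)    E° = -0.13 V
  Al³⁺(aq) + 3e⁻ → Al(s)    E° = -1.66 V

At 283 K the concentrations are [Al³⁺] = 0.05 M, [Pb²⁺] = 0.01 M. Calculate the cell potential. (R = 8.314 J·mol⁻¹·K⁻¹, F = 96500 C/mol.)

1.50 V

The Pb²⁺/Pb couple has the higher reduction potential and acts as the cathode, so E°_cell = -0.13 − (-1.66) = 1.53 V.
Balancing electrons gives n = 6; the reaction quotient is Q = [Al³⁺]^2/[Pb²⁺]^3 = 2500.
E = E° − (RT/nF) ln Q = 1.53 − (8.314×283)/(6×96500) × (7.824) = 1.530 − 0.032 = 1.498 V.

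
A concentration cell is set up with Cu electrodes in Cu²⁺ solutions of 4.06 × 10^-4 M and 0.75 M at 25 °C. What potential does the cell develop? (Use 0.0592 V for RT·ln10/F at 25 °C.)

Both half-cells are Cu²⁺/Cu, so E°_cell = 0. The concentrated side is the cathode; the cell reaction moves Cu²⁺ from high to low concentration with n = 2.
Q = [Cu²⁺]_dilute/[Cu²⁺]_conc = 4.06 × 10^-4/0.75 = 5.41 × 10^-4.
E = 0 − (0.0592/2) log Q = −(0.0592/2)(-3.267) = 0.0967 V.

0.097 V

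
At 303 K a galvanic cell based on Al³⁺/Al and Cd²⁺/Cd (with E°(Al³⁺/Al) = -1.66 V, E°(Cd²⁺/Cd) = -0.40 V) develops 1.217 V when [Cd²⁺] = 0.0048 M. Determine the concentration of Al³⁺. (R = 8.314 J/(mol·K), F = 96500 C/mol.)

0.047 M

From the Nernst equation, ln Q = nF(E° − E)/RT = 6×96500×(1.26 − 1.217)/(8.314×303) = 9.883, so Q = 1.96 × 10^4.
With Q = [Al³⁺]^2/[Cd²⁺]^3 and the known concentrations, [Al³⁺]^2 in the numerator gives [Al³⁺] = 0.047 M.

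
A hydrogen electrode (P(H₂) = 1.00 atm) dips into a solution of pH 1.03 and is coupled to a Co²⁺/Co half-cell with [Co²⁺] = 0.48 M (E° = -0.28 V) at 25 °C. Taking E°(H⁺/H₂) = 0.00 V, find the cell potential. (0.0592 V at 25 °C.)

The hydrogen couple is the cathode, so E°_cell = 0.28 V; n = 2.
[H⁺] = 10^(−1.03) = 0.093 M, and Q = [Co²⁺]·P(H₂) / [H⁺]^2 = 55.1.
E = E° − (0.0592/2) log Q = 0.28 − (0.0592/2)(1.741) = 0.228 V.

0.23 V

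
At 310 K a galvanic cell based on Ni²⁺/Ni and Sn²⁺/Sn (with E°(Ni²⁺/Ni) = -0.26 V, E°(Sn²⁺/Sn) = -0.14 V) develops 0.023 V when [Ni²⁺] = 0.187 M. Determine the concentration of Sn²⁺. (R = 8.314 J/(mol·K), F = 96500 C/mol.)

From the Nernst equation, ln Q = nF(E° − E)/RT = 2×96500×(0.12 − 0.023)/(8.314×310) = 7.264, so Q = 1430.
With Q = [Ni²⁺]/[Sn²⁺] and the known concentrations, [Sn²⁺] in the denominator gives [Sn²⁺] = 1.3 × 10^-4 M.

1.3 × 10^-4 M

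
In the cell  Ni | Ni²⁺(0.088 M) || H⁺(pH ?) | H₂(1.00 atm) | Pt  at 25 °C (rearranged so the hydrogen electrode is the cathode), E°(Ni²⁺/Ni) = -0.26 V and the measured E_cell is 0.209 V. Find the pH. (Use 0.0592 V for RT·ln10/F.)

E°_cell = 0.26 V and n = 2.
log Q = n(E° − E)/0.0592 = 2×(0.26 − 0.209)/0.0592 = 1.723.
With Q = [Ni²⁺]·P(H₂) / [H⁺]^2, solving for [H⁺] gives log[H⁺] = -1.389, so pH = 1.39.

pH = 1.39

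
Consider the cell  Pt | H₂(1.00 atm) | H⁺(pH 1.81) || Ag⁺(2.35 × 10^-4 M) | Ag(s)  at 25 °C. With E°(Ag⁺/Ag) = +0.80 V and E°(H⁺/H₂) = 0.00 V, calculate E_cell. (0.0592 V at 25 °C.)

0.69 V

The Ag⁺/Ag couple is the cathode, so E°_cell = 0.80 V; n = 2.
[H⁺] = 10^(−1.81) = 0.015 M, and Q = [H⁺]^2 / ([Ag⁺]^2·P(H₂)) = 4340.
E = E° − (0.0592/2) log Q = 0.80 − (0.0592/2)(3.638) = 0.692 V.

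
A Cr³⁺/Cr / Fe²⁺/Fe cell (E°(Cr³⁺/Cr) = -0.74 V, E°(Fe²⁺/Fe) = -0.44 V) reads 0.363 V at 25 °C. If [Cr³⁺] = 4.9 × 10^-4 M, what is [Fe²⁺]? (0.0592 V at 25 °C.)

0.84 M

From the Nernst equation, log Q = n(E° − E)/0.0592 = 6(0.30 − 0.363)/0.0592 = -6.385, so Q = 4.12 × 10^-7.
With Q = [Cr³⁺]^2/[Fe²⁺]^3 and the known concentrations, [Fe²⁺]^3 in the denominator gives [Fe²⁺] = 0.84 M.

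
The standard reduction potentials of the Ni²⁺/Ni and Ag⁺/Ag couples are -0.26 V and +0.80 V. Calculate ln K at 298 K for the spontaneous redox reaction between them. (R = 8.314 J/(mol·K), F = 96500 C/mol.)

E°_cell = +0.80 − (-0.26) = 1.06 V, with n = 2 electrons transferred.
At equilibrium E = 0, so the Nernst equation gives ln K = nFE°/RT = (2)(96500)(1.06)/((8.314)(298)) = 82.57.

ln K = 82.6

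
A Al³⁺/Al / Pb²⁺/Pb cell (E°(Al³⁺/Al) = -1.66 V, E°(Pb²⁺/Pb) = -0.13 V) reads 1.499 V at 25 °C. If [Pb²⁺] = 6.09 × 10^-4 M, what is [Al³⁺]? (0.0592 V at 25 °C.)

From the Nernst equation, log Q = n(E° − E)/0.0592 = 6(1.53 − 1.499)/0.0592 = 3.142, so Q = 1390.
With Q = [Al³⁺]^2/[Pb²⁺]^3 and the known concentrations, [Al³⁺]^2 in the numerator gives [Al³⁺] = 5.6 × 10^-4 M.

5.6 × 10^-4 M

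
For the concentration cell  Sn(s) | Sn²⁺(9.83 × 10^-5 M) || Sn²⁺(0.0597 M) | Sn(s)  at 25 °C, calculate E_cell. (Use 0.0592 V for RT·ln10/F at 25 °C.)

Both half-cells are Sn²⁺/Sn, so E°_cell = 0. The concentrated side is the cathode; the cell reaction moves Sn²⁺ from high to low concentration with n = 2.
Q = [Sn²⁺]_dilute/[Sn²⁺]_conc = 9.83 × 10^-5/0.0597 = 0.00165.
E = 0 − (0.0592/2) log Q = −(0.0592/2)(-2.783) = 0.0824 V.

0.082 V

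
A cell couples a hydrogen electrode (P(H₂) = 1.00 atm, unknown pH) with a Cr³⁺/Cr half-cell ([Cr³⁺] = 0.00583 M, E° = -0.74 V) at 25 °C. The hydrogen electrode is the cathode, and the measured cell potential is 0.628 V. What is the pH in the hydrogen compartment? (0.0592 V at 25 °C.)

E°_cell = 0.74 V and n = 6.
log Q = n(E° − E)/0.0592 = 6×(0.74 − 0.628)/0.0592 = 11.351.
With Q = [Cr³⁺]^2·P(H₂)^3 / [H⁺]^6, solving for [H⁺] gives log[H⁺] = -2.637, so pH = 2.64.

pH = 2.64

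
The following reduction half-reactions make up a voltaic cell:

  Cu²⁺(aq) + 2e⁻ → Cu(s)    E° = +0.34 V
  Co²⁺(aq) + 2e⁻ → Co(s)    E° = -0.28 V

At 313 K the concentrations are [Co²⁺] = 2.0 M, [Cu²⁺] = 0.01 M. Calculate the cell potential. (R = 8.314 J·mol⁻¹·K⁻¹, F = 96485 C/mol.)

The Cu²⁺/Cu couple has the higher reduction potential and acts as the cathode, so E°_cell = +0.34 − (-0.28) = 0.62 V.
Balancing electrons gives n = 2; the reaction quotient is Q = [Co²⁺]/[Cu²⁺] = 200.
E = E° − (RT/nF) ln Q = 0.62 − (8.314×313)/(2×96485) × (5.298) = 0.620 − 0.071 = 0.549 V.

0.549 V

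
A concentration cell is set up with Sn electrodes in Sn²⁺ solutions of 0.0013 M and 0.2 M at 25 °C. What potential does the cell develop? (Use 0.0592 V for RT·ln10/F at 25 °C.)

Both half-cells are Sn²⁺/Sn, so E°_cell = 0. The concentrated side is the cathode; the cell reaction moves Sn²⁺ from high to low concentration with n = 2.
Q = [Sn²⁺]_dilute/[Sn²⁺]_conc = 0.0013/0.2 = 0.00650.
E = 0 − (0.0592/2) log Q = −(0.0592/2)(-2.187) = 0.0647 V.

0.065 V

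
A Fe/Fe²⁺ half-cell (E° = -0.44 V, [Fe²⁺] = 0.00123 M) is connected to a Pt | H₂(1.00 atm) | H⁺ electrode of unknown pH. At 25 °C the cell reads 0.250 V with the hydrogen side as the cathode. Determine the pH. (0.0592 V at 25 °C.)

E°_cell = 0.44 V and n = 2.
log Q = n(E° − E)/0.0592 = 2×(0.44 − 0.250)/0.0592 = 6.419.
With Q = [Fe²⁺]·P(H₂) / [H⁺]^2, solving for [H⁺] gives log[H⁺] = -4.665, so pH = 4.66.

pH = 4.66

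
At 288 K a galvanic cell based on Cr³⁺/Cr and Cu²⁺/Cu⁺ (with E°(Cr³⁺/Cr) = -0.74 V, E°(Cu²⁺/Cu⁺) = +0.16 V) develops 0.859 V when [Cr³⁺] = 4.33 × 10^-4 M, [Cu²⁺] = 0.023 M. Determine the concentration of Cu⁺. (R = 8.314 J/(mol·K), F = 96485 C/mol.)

1.6 M

From the Nernst equation, ln Q = nF(E° − E)/RT = 3×96485×(0.90 − 0.859)/(8.314×288) = 4.956, so Q = 142.
With Q = [Cr³⁺]·[Cu⁺]^3/[Cu²⁺]^3 and the known concentrations, [Cu⁺]^3 in the numerator gives [Cu⁺] = 1.6 M.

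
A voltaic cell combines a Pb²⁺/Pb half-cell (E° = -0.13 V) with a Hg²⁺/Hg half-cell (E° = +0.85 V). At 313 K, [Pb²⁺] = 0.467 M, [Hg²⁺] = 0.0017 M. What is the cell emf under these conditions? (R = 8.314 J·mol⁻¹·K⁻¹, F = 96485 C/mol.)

The Hg²⁺/Hg couple has the higher reduction potential and acts as the cathode, so E°_cell = +0.85 − (-0.13) = 0.98 V.
Balancing electrons gives n = 2; the reaction quotient is Q = [Pb²⁺]/[Hg²⁺] = 275.
E = E° − (RT/nF) ln Q = 0.98 − (8.314×313)/(2×96485) × (5.616) = 0.980 − 0.076 = 0.904 V.

0.904 V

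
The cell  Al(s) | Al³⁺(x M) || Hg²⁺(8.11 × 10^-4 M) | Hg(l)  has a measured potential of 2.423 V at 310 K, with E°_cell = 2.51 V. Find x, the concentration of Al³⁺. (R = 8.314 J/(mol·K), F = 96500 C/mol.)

From the Nernst equation, ln Q = nF(E° − E)/RT = 6×96500×(2.51 − 2.423)/(8.314×310) = 19.545, so Q = 3.08 × 10^8.
With Q = [Al³⁺]^2/[Hg²⁺]^3 and the known concentrations, [Al³⁺]^2 in the numerator gives [Al³⁺] = 0.41 M.

0.41 M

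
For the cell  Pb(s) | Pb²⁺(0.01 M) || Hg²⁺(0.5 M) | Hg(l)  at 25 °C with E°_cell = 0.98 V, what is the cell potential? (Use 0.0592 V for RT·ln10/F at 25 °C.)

1.03 V

Balancing electrons gives n = 2; the reaction quotient is Q = [Pb²⁺]/[Hg²⁺] = 0.0200.
At 25 °C, E = E° − (0.0592/n) log Q = 0.98 − (0.0592/2)(-1.699) = 0.980 + 0.050 = 1.030 V.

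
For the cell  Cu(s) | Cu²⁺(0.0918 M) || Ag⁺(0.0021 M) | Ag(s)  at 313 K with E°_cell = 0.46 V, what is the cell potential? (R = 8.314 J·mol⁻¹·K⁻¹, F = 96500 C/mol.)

0.326 V

Balancing electrons gives n = 2; the reaction quotient is Q = [Cu²⁺]/[Ag⁺]^2 = 2.08 × 10^4.
E = E° − (RT/nF) ln Q = 0.46 − (8.314×313)/(2×96500) × (9.943) = 0.460 − 0.134 = 0.326 V.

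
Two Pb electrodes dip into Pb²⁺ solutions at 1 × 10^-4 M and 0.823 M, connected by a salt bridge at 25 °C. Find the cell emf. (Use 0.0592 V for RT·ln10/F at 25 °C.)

0.12 V

Both half-cells are Pb²⁺/Pb, so E°_cell = 0. The concentrated side is the cathode; the cell reaction moves Pb²⁺ from high to low concentration with n = 2.
Q = [Pb²⁺]_dilute/[Pb²⁺]_conc = 1 × 10^-4/0.823 = 1.22 × 10^-4.
E = 0 − (0.0592/2) log Q = −(0.0592/2)(-3.915) = 0.1159 V.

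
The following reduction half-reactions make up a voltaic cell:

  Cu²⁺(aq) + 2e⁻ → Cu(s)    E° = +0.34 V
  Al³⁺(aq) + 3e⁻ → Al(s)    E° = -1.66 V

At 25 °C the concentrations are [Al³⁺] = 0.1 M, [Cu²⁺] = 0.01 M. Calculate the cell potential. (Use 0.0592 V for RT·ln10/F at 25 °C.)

1.96 V

The Cu²⁺/Cu couple has the higher reduction potential and acts as the cathode, so E°_cell = +0.34 − (-1.66) = 2.00 V.
Balancing electrons gives n = 6; the reaction quotient is Q = [Al³⁺]^2/[Cu²⁺]^3 = 1 × 10^4.
At 25 °C, E = E° − (0.0592/n) log Q = 2.00 − (0.0592/6)(4.000) = 2.000 − 0.039 = 1.961 V.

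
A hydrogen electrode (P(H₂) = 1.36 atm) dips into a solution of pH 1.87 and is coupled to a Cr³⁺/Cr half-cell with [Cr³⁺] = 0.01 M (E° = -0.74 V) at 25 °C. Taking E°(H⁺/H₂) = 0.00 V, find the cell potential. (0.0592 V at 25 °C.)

The hydrogen couple is the cathode, so E°_cell = 0.74 V; n = 6.
[H⁺] = 10^(−1.87) = 0.013 M, and Q = [Cr³⁺]^2·P(H₂)^3 / [H⁺]^6 = 4.17 × 10^7.
E = E° − (0.0592/6) log Q = 0.74 − (0.0592/6)(7.621) = 0.665 V.

0.66 V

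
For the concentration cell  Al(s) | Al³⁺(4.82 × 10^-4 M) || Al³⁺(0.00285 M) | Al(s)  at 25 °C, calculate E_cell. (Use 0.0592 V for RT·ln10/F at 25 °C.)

Both half-cells are Al³⁺/Al, so E°_cell = 0. The concentrated side is the cathode; the cell reaction moves Al³⁺ from high to low concentration with n = 3.
Q = [Al³⁺]_dilute/[Al³⁺]_conc = 4.82 × 10^-4/0.00285 = 0.169.
E = 0 − (0.0592/3) log Q = −(0.0592/3)(-0.772) = 0.0152 V.

0.015 V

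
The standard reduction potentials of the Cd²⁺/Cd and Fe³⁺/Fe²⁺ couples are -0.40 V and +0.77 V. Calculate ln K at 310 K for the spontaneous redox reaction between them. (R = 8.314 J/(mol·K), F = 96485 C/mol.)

E°_cell = +0.77 − (-0.40) = 1.17 V, with n = 2 electrons transferred.
At equilibrium E = 0, so the Nernst equation gives ln K = nFE°/RT = (2)(96485)(1.17)/((8.314)(310)) = 87.60.

ln K = 87.6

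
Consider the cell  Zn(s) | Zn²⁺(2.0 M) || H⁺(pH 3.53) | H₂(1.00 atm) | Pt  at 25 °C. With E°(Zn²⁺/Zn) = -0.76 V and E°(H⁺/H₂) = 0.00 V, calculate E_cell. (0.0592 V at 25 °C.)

0.54 V

The hydrogen couple is the cathode, so E°_cell = 0.76 V; n = 2.
[H⁺] = 10^(−3.53) = 3 × 10^-4 M, and Q = [Zn²⁺]·P(H₂) / [H⁺]^2 = 2.3 × 10^7.
E = E° − (0.0592/2) log Q = 0.76 − (0.0592/2)(7.361) = 0.542 V.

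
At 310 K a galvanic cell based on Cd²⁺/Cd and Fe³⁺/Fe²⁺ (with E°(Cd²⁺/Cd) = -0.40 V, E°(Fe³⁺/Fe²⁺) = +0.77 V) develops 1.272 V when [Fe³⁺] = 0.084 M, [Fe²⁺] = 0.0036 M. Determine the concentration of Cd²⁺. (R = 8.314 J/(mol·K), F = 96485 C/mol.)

0.26 M

From the Nernst equation, ln Q = nF(E° − E)/RT = 2×96485×(1.17 − 1.272)/(8.314×310) = -7.637, so Q = 4.82 × 10^-4.
With Q = [Cd²⁺]·[Fe²⁺]^2/[Fe³⁺]^2 and the known concentrations, [Cd²⁺] in the numerator gives [Cd²⁺] = 0.26 M.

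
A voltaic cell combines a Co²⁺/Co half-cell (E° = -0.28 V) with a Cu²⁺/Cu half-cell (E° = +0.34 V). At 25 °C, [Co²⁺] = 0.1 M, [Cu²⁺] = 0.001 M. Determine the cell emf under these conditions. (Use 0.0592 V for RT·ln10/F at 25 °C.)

0.561 V

The Cu²⁺/Cu couple has the higher reduction potential and acts as the cathode, so E°_cell = +0.34 − (-0.28) = 0.62 V.
Balancing electrons gives n = 2; the reaction quotient is Q = [Co²⁺]/[Cu²⁺] = 100.
At 25 °C, E = E° − (0.0592/n) log Q = 0.62 − (0.0592/2)(2.000) = 0.620 − 0.059 = 0.561 V.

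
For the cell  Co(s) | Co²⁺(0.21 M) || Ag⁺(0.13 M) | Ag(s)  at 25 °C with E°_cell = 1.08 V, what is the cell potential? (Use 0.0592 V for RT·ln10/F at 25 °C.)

1.05 V

Balancing electrons gives n = 2; the reaction quotient is Q = [Co²⁺]/[Ag⁺]^2 = 12.4.
At 25 °C, E = E° − (0.0592/n) log Q = 1.08 − (0.0592/2)(1.094) = 1.080 − 0.032 = 1.048 V.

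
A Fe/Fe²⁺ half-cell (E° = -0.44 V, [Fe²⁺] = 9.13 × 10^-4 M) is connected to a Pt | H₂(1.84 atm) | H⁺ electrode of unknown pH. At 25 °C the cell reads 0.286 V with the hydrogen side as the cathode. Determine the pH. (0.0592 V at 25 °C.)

pH = 3.99

E°_cell = 0.44 V and n = 2.
log Q = n(E° − E)/0.0592 = 2×(0.44 − 0.286)/0.0592 = 5.203.
With Q = [Fe²⁺]·P(H₂) / [H⁺]^2, solving for [H⁺] gives log[H⁺] = -3.989, so pH = 3.99.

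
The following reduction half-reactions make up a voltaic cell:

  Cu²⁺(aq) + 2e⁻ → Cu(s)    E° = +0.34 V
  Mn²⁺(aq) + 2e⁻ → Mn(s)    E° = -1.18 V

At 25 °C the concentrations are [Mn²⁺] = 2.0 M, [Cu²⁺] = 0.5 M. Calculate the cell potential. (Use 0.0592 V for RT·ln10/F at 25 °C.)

1.50 V

The Cu²⁺/Cu couple has the higher reduction potential and acts as the cathode, so E°_cell = +0.34 − (-1.18) = 1.52 V.
Balancing electrons gives n = 2; the reaction quotient is Q = [Mn²⁺]/[Cu²⁺] = 4.00.
At 25 °C, E = E° − (0.0592/n) log Q = 1.52 − (0.0592/2)(0.602) = 1.520 − 0.018 = 1.502 V.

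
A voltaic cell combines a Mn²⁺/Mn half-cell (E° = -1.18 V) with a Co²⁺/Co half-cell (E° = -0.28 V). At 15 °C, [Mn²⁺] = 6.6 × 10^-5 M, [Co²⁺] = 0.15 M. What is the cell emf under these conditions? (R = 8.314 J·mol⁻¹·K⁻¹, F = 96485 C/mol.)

The Co²⁺/Co couple has the higher reduction potential and acts as the cathode, so E°_cell = -0.28 − (-1.18) = 0.90 V.
Balancing electrons gives n = 2; the reaction quotient is Q = [Mn²⁺]/[Co²⁺] = 4.4 × 10^-4.
E = E° − (RT/nF) ln Q = 0.90 − (8.314×288)/(2×96485) × (-7.729) = 0.900 + 0.096 = 0.996 V.

0.996 V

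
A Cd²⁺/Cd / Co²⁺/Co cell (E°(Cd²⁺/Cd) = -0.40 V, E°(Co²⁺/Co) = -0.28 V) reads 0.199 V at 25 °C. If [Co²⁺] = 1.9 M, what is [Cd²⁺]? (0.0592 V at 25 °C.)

From the Nernst equation, log Q = n(E° − E)/0.0592 = 2(0.12 − 0.199)/0.0592 = -2.669, so Q = 0.00214.
With Q = [Cd²⁺]/[Co²⁺] and the known concentrations, [Cd²⁺] in the numerator gives [Cd²⁺] = 0.0041 M.

0.0041 M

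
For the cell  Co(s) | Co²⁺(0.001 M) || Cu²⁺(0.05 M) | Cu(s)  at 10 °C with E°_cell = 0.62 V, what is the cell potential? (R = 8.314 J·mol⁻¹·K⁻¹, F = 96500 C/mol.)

0.668 V

Balancing electrons gives n = 2; the reaction quotient is Q = [Co²⁺]/[Cu²⁺] = 0.0200.
E = E° − (RT/nF) ln Q = 0.62 − (8.314×283)/(2×96500) × (-3.912) = 0.620 + 0.048 = 0.668 V.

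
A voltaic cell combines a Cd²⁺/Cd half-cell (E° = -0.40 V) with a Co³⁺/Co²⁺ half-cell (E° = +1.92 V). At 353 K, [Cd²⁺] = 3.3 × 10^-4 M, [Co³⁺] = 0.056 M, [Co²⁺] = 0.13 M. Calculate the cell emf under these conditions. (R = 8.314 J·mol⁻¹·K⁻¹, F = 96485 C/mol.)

2.42 V

The Co³⁺/Co²⁺ couple has the higher reduction potential and acts as the cathode, so E°_cell = +1.92 − (-0.40) = 2.32 V.
Balancing electrons gives n = 2; the reaction quotient is Q = [Cd²⁺]·[Co²⁺]^2/[Co³⁺]^2 = 0.00178.
E = E° − (RT/nF) ln Q = 2.32 − (8.314×353)/(2×96485) × (-6.332) = 2.320 + 0.096 = 2.416 V.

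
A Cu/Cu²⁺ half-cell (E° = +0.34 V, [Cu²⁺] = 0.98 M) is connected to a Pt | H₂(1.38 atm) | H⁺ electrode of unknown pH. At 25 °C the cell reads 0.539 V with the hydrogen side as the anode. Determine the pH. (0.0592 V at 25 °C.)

E°_cell = 0.34 V and n = 2.
log Q = n(E° − E)/0.0592 = 2×(0.34 − 0.539)/0.0592 = -6.723.
With Q = [H⁺]^2 / ([Cu²⁺]·P(H₂)), solving for [H⁺] gives log[H⁺] = -3.296, so pH = 3.30.

pH = 3.30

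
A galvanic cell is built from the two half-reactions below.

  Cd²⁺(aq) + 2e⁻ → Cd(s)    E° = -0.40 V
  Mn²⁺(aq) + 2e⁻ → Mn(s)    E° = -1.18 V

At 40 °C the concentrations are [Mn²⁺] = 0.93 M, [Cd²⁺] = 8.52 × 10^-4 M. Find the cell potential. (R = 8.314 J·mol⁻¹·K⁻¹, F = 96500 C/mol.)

0.686 V

The Cd²⁺/Cd couple has the higher reduction potential and acts as the cathode, so E°_cell = -0.40 − (-1.18) = 0.78 V.
Balancing electrons gives n = 2; the reaction quotient is Q = [Mn²⁺]/[Cd²⁺] = 1090.
E = E° − (RT/nF) ln Q = 0.78 − (8.314×313)/(2×96500) × (6.995) = 0.780 − 0.094 = 0.686 V.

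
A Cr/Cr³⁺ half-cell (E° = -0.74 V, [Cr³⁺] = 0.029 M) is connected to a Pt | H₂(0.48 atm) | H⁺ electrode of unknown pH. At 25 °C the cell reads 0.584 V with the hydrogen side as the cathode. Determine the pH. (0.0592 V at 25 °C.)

E°_cell = 0.74 V and n = 6.
log Q = n(E° − E)/0.0592 = 6×(0.74 − 0.584)/0.0592 = 15.811.
With Q = [Cr³⁺]^2·P(H₂)^3 / [H⁺]^6, solving for [H⁺] gives log[H⁺] = -3.307, so pH = 3.31.

pH = 3.31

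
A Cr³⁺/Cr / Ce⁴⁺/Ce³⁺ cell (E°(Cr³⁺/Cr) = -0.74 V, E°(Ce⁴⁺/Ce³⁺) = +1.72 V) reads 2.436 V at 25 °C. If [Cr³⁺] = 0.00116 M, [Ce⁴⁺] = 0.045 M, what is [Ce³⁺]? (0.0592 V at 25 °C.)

1.1 M

From the Nernst equation, log Q = n(E° − E)/0.0592 = 3(2.46 − 2.436)/0.0592 = 1.216, so Q = 16.5.
With Q = [Cr³⁺]·[Ce³⁺]^3/[Ce⁴⁺]^3 and the known concentrations, [Ce³⁺]^3 in the numerator gives [Ce³⁺] = 1.1 M.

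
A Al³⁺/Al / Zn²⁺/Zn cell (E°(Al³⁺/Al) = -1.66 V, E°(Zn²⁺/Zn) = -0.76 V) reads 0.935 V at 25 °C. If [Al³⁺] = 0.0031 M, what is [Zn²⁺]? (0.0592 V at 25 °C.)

0.32 M

From the Nernst equation, log Q = n(E° − E)/0.0592 = 6(0.90 − 0.935)/0.0592 = -3.547, so Q = 2.84 × 10^-4.
With Q = [Al³⁺]^2/[Zn²⁺]^3 and the known concentrations, [Zn²⁺]^3 in the denominator gives [Zn²⁺] = 0.32 M.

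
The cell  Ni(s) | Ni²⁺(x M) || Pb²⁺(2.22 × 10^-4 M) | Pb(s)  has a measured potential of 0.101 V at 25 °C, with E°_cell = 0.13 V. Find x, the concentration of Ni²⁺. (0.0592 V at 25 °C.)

From the Nernst equation, log Q = n(E° − E)/0.0592 = 2(0.13 − 0.101)/0.0592 = 0.980, so Q = 9.54.
With Q = [Ni²⁺]/[Pb²⁺] and the known concentrations, [Ni²⁺] in the numerator gives [Ni²⁺] = 0.0021 M.

0.0021 M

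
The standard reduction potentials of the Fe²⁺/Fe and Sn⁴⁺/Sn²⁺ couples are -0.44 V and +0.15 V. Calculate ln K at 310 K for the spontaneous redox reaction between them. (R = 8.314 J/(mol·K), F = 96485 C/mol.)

E°_cell = +0.15 − (-0.44) = 0.59 V, with n = 2 electrons transferred.
At equilibrium E = 0, so the Nernst equation gives ln K = nFE°/RT = (2)(96485)(0.59)/((8.314)(310)) = 44.17.

ln K = 44.2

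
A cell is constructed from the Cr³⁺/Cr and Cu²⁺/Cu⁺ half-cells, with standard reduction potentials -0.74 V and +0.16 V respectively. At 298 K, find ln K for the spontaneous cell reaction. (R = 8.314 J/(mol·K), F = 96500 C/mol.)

ln K = 105.2

E°_cell = +0.16 − (-0.74) = 0.90 V, with n = 3 electrons transferred.
At equilibrium E = 0, so the Nernst equation gives ln K = nFE°/RT = (3)(96500)(0.90)/((8.314)(298)) = 105.16.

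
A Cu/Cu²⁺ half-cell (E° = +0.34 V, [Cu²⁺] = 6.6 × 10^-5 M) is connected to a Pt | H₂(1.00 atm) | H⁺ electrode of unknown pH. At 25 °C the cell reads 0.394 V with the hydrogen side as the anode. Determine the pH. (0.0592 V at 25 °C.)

E°_cell = 0.34 V and n = 2.
log Q = n(E° − E)/0.0592 = 2×(0.34 − 0.394)/0.0592 = -1.824.
With Q = [H⁺]^2 / ([Cu²⁺]·P(H₂)), solving for [H⁺] gives log[H⁺] = -3.002, so pH = 3.00.

pH = 3.00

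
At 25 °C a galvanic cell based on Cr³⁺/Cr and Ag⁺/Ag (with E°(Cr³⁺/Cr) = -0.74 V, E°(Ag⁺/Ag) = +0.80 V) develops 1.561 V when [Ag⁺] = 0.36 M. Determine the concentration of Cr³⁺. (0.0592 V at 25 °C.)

0.004 M

From the Nernst equation, log Q = n(E° − E)/0.0592 = 3(1.54 − 1.561)/0.0592 = -1.064, so Q = 0.0863.
With Q = [Cr³⁺]/[Ag⁺]^3 and the known concentrations, [Cr³⁺] in the numerator gives [Cr³⁺] = 0.004 M.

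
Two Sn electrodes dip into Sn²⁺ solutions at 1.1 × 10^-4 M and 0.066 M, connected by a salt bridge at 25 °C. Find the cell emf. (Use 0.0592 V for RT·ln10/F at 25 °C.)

Both half-cells are Sn²⁺/Sn, so E°_cell = 0. The concentrated side is the cathode; the cell reaction moves Sn²⁺ from high to low concentration with n = 2.
Q = [Sn²⁺]_dilute/[Sn²⁺]_conc = 1.1 × 10^-4/0.066 = 0.00167.
E = 0 − (0.0592/2) log Q = −(0.0592/2)(-2.778) = 0.0822 V.

0.082 V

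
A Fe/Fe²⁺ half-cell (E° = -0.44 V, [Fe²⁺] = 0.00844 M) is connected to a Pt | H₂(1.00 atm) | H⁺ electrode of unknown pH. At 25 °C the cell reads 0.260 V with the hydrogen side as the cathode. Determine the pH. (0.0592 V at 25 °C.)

E°_cell = 0.44 V and n = 2.
log Q = n(E° − E)/0.0592 = 2×(0.44 − 0.260)/0.0592 = 6.081.
With Q = [Fe²⁺]·P(H₂) / [H⁺]^2, solving for [H⁺] gives log[H⁺] = -4.077, so pH = 4.08.

pH = 4.08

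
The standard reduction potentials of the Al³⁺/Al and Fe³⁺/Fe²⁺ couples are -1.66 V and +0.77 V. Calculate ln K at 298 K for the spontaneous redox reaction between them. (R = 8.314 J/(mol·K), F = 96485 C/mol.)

ln K = 283.9

E°_cell = +0.77 − (-1.66) = 2.43 V, with n = 3 electrons transferred.
At equilibrium E = 0, so the Nernst equation gives ln K = nFE°/RT = (3)(96485)(2.43)/((8.314)(298)) = 283.90.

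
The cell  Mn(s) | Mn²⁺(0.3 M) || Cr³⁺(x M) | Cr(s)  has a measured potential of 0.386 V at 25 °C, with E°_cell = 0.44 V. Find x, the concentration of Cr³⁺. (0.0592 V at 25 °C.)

From the Nernst equation, log Q = n(E° − E)/0.0592 = 6(0.44 − 0.386)/0.0592 = 5.473, so Q = 2.97 × 10^5.
With Q = [Mn²⁺]^3/[Cr³⁺]^2 and the known concentrations, [Cr³⁺]^2 in the denominator gives [Cr³⁺] = 3 × 10^-4 M.

3 × 10^-4 M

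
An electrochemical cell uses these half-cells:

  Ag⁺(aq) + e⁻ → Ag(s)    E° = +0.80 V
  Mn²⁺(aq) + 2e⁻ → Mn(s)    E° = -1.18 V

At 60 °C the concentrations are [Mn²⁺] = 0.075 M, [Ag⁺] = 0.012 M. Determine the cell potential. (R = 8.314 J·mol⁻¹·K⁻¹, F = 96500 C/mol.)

The Ag⁺/Ag couple has the higher reduction potential and acts as the cathode, so E°_cell = +0.80 − (-1.18) = 1.98 V.
Balancing electrons gives n = 2; the reaction quotient is Q = [Mn²⁺]/[Ag⁺]^2 = 521.
E = E° − (RT/nF) ln Q = 1.98 − (8.314×333)/(2×96500) × (6.255) = 1.980 − 0.090 = 1.890 V.

1.89 V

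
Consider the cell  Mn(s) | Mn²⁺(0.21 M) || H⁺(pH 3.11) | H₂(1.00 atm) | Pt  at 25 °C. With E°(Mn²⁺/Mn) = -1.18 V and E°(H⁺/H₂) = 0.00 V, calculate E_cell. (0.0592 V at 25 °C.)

The hydrogen couple is the cathode, so E°_cell = 1.18 V; n = 2.
[H⁺] = 10^(−3.11) = 7.8 × 10^-4 M, and Q = [Mn²⁺]·P(H₂) / [H⁺]^2 = 3.49 × 10^5.
E = E° − (0.0592/2) log Q = 1.18 − (0.0592/2)(5.542) = 1.016 V.

1.02 V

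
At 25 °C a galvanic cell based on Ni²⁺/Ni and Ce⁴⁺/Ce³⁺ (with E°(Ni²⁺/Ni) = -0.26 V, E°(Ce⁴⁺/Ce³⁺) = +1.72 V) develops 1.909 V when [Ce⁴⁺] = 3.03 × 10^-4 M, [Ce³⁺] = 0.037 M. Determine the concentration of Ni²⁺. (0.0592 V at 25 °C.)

0.017 M

From the Nernst equation, log Q = n(E° − E)/0.0592 = 2(1.98 − 1.909)/0.0592 = 2.399, so Q = 250.
With Q = [Ni²⁺]·[Ce³⁺]^2/[Ce⁴⁺]^2 and the known concentrations, [Ni²⁺] in the numerator gives [Ni²⁺] = 0.017 M.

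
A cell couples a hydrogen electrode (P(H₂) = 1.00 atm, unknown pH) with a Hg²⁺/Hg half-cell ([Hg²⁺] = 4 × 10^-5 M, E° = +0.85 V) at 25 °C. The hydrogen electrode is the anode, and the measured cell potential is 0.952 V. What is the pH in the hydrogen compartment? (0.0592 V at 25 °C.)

E°_cell = 0.85 V and n = 2.
log Q = n(E° − E)/0.0592 = 2×(0.85 − 0.952)/0.0592 = -3.446.
With Q = [H⁺]^2 / ([Hg²⁺]·P(H₂)), solving for [H⁺] gives log[H⁺] = -3.922, so pH = 3.92.

pH = 3.92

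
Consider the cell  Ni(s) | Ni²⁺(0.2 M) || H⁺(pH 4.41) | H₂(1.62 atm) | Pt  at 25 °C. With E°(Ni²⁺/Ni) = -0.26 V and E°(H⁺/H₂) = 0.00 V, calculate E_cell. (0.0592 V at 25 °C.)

0.013 V

The hydrogen couple is the cathode, so E°_cell = 0.26 V; n = 2.
[H⁺] = 10^(−4.41) = 3.9 × 10^-5 M, and Q = [Ni²⁺]·P(H₂) / [H⁺]^2 = 2.14 × 10^8.
E = E° − (0.0592/2) log Q = 0.26 − (0.0592/2)(8.331) = 0.013 V.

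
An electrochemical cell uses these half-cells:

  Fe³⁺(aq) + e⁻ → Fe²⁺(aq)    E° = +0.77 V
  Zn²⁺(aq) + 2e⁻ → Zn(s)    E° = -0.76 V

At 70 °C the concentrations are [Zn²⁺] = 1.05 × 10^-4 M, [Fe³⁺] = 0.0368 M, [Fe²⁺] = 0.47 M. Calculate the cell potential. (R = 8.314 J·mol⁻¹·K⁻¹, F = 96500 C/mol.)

The Fe³⁺/Fe²⁺ couple has the higher reduction potential and acts as the cathode, so E°_cell = +0.77 − (-0.76) = 1.53 V.
Balancing electrons gives n = 2; the reaction quotient is Q = [Zn²⁺]·[Fe²⁺]^2/[Fe³⁺]^2 = 0.0171.
E = E° − (RT/nF) ln Q = 1.53 − (8.314×343)/(2×96500) × (-4.067) = 1.530 + 0.060 = 1.590 V.

1.59 V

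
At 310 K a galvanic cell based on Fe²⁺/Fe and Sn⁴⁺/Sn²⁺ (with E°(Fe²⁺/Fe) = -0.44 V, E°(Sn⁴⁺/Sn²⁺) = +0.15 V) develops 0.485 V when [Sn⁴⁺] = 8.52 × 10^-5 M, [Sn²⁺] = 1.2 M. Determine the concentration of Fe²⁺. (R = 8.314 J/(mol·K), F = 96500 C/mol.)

From the Nernst equation, ln Q = nF(E° − E)/RT = 2×96500×(0.59 − 0.485)/(8.314×310) = 7.863, so Q = 2600.
With Q = [Fe²⁺]·[Sn²⁺]/[Sn⁴⁺] and the known concentrations, [Fe²⁺] in the numerator gives [Fe²⁺] = 0.18 M.

0.18 M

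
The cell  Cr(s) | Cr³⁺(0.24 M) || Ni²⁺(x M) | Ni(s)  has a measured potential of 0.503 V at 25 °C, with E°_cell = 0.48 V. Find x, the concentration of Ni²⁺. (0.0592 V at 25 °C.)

2.3 M

From the Nernst equation, log Q = n(E° − E)/0.0592 = 6(0.48 − 0.503)/0.0592 = -2.331, so Q = 0.00467.
With Q = [Cr³⁺]^2/[Ni²⁺]^3 and the known concentrations, [Ni²⁺]^3 in the denominator gives [Ni²⁺] = 2.3 M.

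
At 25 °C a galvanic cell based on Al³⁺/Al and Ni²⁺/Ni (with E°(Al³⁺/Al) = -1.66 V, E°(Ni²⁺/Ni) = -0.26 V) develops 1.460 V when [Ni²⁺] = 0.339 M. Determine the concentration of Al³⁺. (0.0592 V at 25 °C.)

1.8 × 10^-4 M

From the Nernst equation, log Q = n(E° − E)/0.0592 = 6(1.40 − 1.460)/0.0592 = -6.081, so Q = 8.3 × 10^-7.
With Q = [Al³⁺]^2/[Ni²⁺]^3 and the known concentrations, [Al³⁺]^2 in the numerator gives [Al³⁺] = 1.8 × 10^-4 M.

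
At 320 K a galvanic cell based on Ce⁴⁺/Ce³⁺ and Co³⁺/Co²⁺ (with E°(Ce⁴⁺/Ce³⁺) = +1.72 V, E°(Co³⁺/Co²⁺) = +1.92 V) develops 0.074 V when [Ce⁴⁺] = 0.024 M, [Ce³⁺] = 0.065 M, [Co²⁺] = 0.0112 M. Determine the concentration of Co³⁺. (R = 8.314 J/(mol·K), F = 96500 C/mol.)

4.3 × 10^-5 M

From the Nernst equation, ln Q = nF(E° − E)/RT = 1×96500×(0.20 − 0.074)/(8.314×320) = 4.570, so Q = 96.6.
With Q = [Ce⁴⁺]·[Co²⁺]/([Ce³⁺]·[Co³⁺]) and the known concentrations, [Co³⁺] in the denominator gives [Co³⁺] = 4.3 × 10^-5 M.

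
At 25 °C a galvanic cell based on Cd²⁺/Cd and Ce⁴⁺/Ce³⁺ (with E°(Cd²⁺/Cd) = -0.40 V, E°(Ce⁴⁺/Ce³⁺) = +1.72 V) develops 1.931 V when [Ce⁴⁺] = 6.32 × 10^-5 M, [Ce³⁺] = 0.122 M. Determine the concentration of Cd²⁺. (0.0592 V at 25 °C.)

From the Nernst equation, log Q = n(E° − E)/0.0592 = 2(2.12 − 1.931)/0.0592 = 6.385, so Q = 2.43 × 10^6.
With Q = [Cd²⁺]·[Ce³⁺]^2/[Ce⁴⁺]^2 and the known concentrations, [Cd²⁺] in the numerator gives [Cd²⁺] = 0.65 M.

0.65 M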